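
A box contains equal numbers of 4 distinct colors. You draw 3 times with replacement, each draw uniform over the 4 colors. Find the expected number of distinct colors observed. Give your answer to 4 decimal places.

Let Xⱼ=1 if type j appears at least once. P(Xⱼ=1) = 1 − ((4−1)/4)^3 = 37/64.
E[#distinct] = 4·37/64 = 37/16.
≈ 2.3125

2.3125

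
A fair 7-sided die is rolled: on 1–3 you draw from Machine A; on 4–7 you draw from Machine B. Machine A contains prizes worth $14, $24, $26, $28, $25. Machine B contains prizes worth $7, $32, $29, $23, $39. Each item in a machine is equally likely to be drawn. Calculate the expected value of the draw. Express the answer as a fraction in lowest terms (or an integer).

E[X | Machine A] = (14 + 24 + 26 + 28 + 25)/5 = 117/5
E[X | Machine B] = (7 + 32 + 29 + 23 + 39)/5 = 26
E[X] = (3/7)·117/5 + (4/7)·26 = 871/35

871/35 dollars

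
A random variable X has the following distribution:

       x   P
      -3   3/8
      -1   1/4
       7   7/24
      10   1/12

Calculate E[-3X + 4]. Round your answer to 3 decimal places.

-0.500

E[-3x+4] = (3/8)·13 + (1/4)·7 + (7/24)·(-17) + (1/12)·(-26)
     = -1/2 ≈ -0.500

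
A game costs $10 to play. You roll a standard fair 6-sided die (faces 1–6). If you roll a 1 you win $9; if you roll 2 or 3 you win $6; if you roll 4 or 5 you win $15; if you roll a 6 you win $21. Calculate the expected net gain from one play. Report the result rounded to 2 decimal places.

$2.00

E[payout] = (1/3)·6 + (1/6)·9 + (1/3)·15 + (1/6)·21 = 12
Expected profit = 12 − 10 = 2 ≈ $2.00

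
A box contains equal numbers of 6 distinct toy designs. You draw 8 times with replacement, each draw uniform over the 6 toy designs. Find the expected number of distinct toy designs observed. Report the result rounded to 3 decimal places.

4.605

Let Xⱼ=1 if type j appears at least once. P(Xⱼ=1) = 1 − ((6−1)/6)^8 = 1288991/1679616.
E[#distinct] = 6·1288991/1679616 = 1288991/279936.
≈ 4.605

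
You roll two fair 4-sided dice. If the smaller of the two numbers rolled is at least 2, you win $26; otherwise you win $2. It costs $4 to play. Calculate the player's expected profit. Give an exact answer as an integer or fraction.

E[payout] = (7/16)·2 + (9/16)·26 = 31/2
Expected profit = 31/2 − 4 = 23/2

23/2 dollars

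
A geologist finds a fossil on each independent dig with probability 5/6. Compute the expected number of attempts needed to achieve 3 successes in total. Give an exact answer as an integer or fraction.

By linearity (sum of 3 independent geometric waits), E[trials] = 3/p = 3/(5/6) = 18/5.

18/5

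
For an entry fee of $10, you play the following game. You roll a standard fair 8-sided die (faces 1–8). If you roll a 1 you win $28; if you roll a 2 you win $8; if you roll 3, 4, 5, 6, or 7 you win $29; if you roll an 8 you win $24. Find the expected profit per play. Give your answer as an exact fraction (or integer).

125/8 dollars

E[payout] = (1/8)·8 + (1/8)·24 + (1/8)·28 + (5/8)·29 = 205/8
Expected profit = 205/8 − 10 = 125/8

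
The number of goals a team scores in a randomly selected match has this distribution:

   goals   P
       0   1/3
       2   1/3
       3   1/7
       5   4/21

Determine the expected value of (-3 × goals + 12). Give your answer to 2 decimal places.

5.86

E[-3x+12] = (1/3)·12 + (1/3)·6 + (1/7)·3 + (4/21)·(-3)
     = 41/7 ≈ 5.86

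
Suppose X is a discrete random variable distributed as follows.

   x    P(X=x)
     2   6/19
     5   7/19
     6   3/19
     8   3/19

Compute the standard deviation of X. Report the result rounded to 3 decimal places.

E[X] = 89/19, E[X²] = 499/19
Var(X) = E[X²] − (E[X])² = 499/19 − 7921/361 = 1560/361
SD(X) = √(1560/361) ≈ 2.079

2.079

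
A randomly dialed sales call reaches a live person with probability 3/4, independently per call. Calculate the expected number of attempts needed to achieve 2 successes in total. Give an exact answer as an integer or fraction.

8/3

By linearity (sum of 2 independent geometric waits), E[trials] = 2/p = 2/(3/4) = 8/3.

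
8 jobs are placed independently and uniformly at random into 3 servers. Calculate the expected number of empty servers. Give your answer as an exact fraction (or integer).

Let Xⱼ=1 if server j is empty. P(Xⱼ=1) = ((3-1)/3)^8 = 256/6561.
By linearity, E[#empty] = 3·256/6561 = 256/2187.

256/2187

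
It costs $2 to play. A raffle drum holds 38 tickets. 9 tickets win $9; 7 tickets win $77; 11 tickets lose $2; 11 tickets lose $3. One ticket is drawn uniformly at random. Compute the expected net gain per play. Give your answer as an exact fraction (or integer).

489/38 dollars

E[payout] = (9/38)·9 + (7/38)·77 + (11/38)·(-2) + (11/38)·(-3) = 565/38
Expected profit = 565/38 − 2 = 489/38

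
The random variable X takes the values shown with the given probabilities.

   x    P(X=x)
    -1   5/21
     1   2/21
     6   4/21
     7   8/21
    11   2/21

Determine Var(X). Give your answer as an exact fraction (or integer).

2228/147

E[X] = (5/21)·(-1) + (2/21)·1 + (4/21)·6 + (8/21)·7 + (2/21)·11 = 33/7
E[X²] = (5/21)·1 + (2/21)·1 + (4/21)·36 + (8/21)·49 + (2/21)·121 = 785/21
Var(X) = 785/21 − (33/7)² = 2228/147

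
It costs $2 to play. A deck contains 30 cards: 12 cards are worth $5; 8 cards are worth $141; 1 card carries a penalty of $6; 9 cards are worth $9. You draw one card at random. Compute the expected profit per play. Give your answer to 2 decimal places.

E[payout] = (12/30)·5 + (8/30)·141 + (1/30)·(-6) + (9/30)·9 = 421/10
Expected profit = 421/10 − 2 = 401/10 ≈ $40.10

$40.10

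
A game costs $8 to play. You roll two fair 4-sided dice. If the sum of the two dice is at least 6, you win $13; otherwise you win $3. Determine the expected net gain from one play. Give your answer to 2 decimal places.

-$1.25

E[payout] = (5/8)·3 + (3/8)·13 = 27/4
Expected profit = 27/4 − 8 = -5/4 ≈ -$1.25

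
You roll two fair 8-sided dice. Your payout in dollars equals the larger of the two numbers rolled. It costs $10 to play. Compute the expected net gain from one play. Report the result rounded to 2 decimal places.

Distribution of the larger of the two numbers rolled: 1 w.p. 1/64, 2 w.p. 3/64, 3 w.p. 5/64, 4 w.p. 7/64, 5 w.p. 9/64, 6 w.p. 11/64, …
E[payout] = (1/64)·1 + (3/64)·2 + (5/64)·3 + (7/64)·4 + (9/64)·5 + (11/64)·6 + (13/64)·7 + (15/64)·8 = 93/16
Expected profit = 93/16 − 10 = -67/16 ≈ -$4.19

-$4.19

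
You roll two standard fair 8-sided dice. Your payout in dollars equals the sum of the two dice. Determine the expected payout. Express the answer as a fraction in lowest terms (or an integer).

Distribution of the sum of the two dice: 2 w.p. 1/64, 3 w.p. 1/32, 4 w.p. 3/64, 5 w.p. 1/16, 6 w.p. 5/64, 7 w.p. 3/32, …
E[payout] = (1/64)·2 + (1/32)·3 + (3/64)·4 + (1/16)·5 + (5/64)·6 + (3/32)·7 + (7/64)·8 + (1/8)·9 + (7/64)·10 + (3/32)·11 + (5/64)·12 + (1/16)·13 + (3/64)·14 + (1/32)·15 + (1/64)·16 = 9

$9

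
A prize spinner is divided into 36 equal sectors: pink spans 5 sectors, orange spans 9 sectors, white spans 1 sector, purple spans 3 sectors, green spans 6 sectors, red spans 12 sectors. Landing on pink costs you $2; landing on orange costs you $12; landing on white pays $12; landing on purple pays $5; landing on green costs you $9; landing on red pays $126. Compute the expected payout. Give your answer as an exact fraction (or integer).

1367/36 dollars

E[payout] = (5/36)·(-2) + (9/36)·(-12) + (1/36)·12 + (3/36)·5 + (6/36)·(-9) + (12/36)·126 = 1367/36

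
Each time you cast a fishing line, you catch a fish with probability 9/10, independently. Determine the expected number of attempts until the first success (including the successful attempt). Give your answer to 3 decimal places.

1.111

For a geometric distribution, E[trials] = 1/p = 1/(9/10) = 10/9.
≈ 1.111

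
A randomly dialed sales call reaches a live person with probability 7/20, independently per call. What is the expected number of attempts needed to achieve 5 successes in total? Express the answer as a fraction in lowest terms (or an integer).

By linearity (sum of 5 independent geometric waits), E[trials] = 5/p = 5/(7/20) = 100/7.

100/7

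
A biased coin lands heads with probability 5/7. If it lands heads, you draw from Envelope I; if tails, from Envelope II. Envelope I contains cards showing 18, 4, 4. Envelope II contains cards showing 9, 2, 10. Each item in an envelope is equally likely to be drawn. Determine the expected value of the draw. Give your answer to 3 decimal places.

8.190

E[X | Envelope I] = (18 + 4 + 4)/3 = 26/3
E[X | Envelope II] = (9 + 2 + 10)/3 = 7
E[X] = (5/7)·26/3 + (2/7)·7 = 172/21 ≈ 8.190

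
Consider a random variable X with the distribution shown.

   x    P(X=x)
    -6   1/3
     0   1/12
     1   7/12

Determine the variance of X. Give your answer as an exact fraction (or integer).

E[X] = (1/3)·(-6) + (1/12)·0 + (7/12)·1 = -17/12
E[X²] = (1/3)·36 + (1/12)·0 + (7/12)·1 = 151/12
Var(X) = 151/12 − (-17/12)² = 1523/144

1523/144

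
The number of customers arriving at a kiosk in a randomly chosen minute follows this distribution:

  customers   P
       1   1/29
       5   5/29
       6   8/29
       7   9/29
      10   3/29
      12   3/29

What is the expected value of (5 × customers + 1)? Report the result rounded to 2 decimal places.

36.00

E[5x+1] = (1/29)·6 + (5/29)·26 + (8/29)·31 + (9/29)·36 + (3/29)·51 + (3/29)·61
     = 36 ≈ 36.00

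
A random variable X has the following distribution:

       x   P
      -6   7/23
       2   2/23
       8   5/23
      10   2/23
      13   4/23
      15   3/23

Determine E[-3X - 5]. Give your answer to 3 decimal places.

-20.522

E[-3x-5] = (7/23)·13 + (2/23)·(-11) + (5/23)·(-29) + (2/23)·(-35) + (4/23)·(-44) + (3/23)·(-50)
     = -472/23 ≈ -20.522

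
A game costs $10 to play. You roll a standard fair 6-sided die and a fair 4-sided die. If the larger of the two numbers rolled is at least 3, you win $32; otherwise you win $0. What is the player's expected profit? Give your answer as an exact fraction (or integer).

50/3 dollars

E[payout] = (1/6)·0 + (5/6)·32 = 80/3
Expected profit = 80/3 − 10 = 50/3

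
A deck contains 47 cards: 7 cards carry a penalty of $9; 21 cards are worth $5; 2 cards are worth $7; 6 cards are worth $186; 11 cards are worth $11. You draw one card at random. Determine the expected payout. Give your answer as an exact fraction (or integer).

E[payout] = (7/47)·(-9) + (21/47)·5 + (2/47)·7 + (6/47)·186 + (11/47)·11 = 1293/47

1293/47 dollars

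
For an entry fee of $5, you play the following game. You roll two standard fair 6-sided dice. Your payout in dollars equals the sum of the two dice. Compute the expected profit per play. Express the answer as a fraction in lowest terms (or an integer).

$2

Distribution of the sum of the two dice: 2 w.p. 1/36, 3 w.p. 1/18, 4 w.p. 1/12, 5 w.p. 1/9, 6 w.p. 5/36, 7 w.p. 1/6, …
E[payout] = (1/36)·2 + (1/18)·3 + (1/12)·4 + (1/9)·5 + (5/36)·6 + (1/6)·7 + (5/36)·8 + (1/9)·9 + (1/12)·10 + (1/18)·11 + (1/36)·12 = 7
Expected profit = 7 − 5 = 2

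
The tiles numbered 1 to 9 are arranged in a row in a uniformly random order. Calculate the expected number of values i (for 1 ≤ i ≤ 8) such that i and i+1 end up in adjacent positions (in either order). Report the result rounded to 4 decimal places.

For each i ∈ {1,…,8}, let Xᵢ = 1 if i and i+1 are adjacent. P(Xᵢ=1) = 2·(9−1)!/9! = 2/9.
By linearity, E[ΣXᵢ] = (8)·(2/9) = 16/9.
≈ 1.7778

1.7778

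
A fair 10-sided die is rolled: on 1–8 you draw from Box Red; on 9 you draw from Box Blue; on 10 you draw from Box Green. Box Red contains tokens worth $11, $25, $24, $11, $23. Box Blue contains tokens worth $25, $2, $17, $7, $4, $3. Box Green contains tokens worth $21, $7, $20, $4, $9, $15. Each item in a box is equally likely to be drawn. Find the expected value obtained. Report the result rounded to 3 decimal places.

$17.273

E[X | Box Red] = (11 + 25 + 24 + 11 + 23)/5 = 94/5
E[X | Box Blue] = (25 + 2 + 17 + 7 + 4 + 3)/6 = 29/3
E[X | Box Green] = (21 + 7 + 20 + 4 + 9 + 15)/6 = 38/3
E[X] = (4/5)·94/5 + (1/10)·29/3 + (1/10)·38/3 = 2591/150 ≈ 17.273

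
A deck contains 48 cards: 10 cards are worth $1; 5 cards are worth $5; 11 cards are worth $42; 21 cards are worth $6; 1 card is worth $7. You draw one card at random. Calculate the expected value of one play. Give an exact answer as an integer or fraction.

E[payout] = (10/48)·1 + (5/48)·5 + (11/48)·42 + (21/48)·6 + (1/48)·7 = 105/8

105/8 dollars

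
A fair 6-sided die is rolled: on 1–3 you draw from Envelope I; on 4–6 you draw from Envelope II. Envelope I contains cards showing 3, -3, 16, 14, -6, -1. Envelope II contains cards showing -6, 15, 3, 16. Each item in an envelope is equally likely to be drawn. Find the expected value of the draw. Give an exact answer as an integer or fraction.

E[X | Envelope I] = (3 − 3 + 16 + 14 − 6 − 1)/6 = 23/6
E[X | Envelope II] = (-6 + 15 + 3 + 16)/4 = 7
E[X] = (1/2)·23/6 + (1/2)·7 = 65/12

65/12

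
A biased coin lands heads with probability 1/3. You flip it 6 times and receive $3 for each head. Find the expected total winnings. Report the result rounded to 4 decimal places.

E[#heads] = 6·1/3 = 2 (linearity over flips).
E[winnings] = 3·2 = 6.
≈ 6.0000

$6.0000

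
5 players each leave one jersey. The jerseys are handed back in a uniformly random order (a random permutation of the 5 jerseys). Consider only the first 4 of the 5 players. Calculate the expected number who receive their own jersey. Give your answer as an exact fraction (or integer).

4/5

Let Xᵢ = 1 if person i gets their own jersey. For each i, P(Xᵢ=1) = 1/5.
By linearity of expectation, E[X₁+…+X_4] = 4·(1/5) = 4/5.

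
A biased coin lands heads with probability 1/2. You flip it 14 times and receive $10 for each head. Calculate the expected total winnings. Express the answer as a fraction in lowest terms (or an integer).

E[#heads] = 14·1/2 = 7 (linearity over flips).
E[winnings] = 10·7 = 70.

$70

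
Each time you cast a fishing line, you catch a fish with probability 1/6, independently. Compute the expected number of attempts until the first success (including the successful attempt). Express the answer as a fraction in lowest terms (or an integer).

For a geometric distribution, E[trials] = 1/p = 1/(1/6) = 6.

6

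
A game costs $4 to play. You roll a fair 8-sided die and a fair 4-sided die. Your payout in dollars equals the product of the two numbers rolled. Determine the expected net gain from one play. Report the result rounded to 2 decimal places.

$7.25

Distribution of the product of the two numbers rolled: 1 w.p. 1/32, 2 w.p. 1/16, 3 w.p. 1/16, 4 w.p. 3/32, 5 w.p. 1/32, 6 w.p. 3/32, …
E[payout] = (1/32)·1 + (1/16)·2 + (1/16)·3 + (3/32)·4 + (1/32)·5 + (3/32)·6 + (1/32)·7 + (3/32)·8 + (1/32)·9 + (1/32)·10 + (3/32)·12 + (1/32)·14 + (1/32)·15 + (1/16)·16 + (1/32)·18 + (1/32)·20 + (1/32)·21 + (1/16)·24 + (1/32)·28 + (1/32)·32 = 45/4
Expected profit = 45/4 − 4 = 29/4 ≈ $7.25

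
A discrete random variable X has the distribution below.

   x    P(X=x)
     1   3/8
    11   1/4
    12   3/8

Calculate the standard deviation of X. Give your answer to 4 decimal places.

5.1463

E[X] = 61/8, E[X²] = 677/8
Var(X) = E[X²] − (E[X])² = 677/8 − 3721/64 = 1695/64
SD(X) = √(1695/64) ≈ 5.1463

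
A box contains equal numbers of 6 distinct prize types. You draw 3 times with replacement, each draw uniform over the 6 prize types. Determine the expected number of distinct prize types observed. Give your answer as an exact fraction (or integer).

Let Xⱼ=1 if type j appears at least once. P(Xⱼ=1) = 1 − ((6−1)/6)^3 = 91/216.
E[#distinct] = 6·91/216 = 91/36.

91/36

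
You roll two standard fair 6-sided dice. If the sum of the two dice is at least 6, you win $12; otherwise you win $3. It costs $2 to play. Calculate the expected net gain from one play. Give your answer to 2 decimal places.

E[payout] = (5/18)·3 + (13/18)·12 = 19/2
Expected profit = 19/2 − 2 = 15/2 ≈ $7.50

$7.50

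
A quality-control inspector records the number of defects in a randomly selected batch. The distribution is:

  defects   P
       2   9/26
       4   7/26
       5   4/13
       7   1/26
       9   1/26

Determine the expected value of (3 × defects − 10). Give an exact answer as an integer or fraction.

23/13

E[3x-10] = (9/26)·(-4) + (7/26)·2 + (4/13)·5 + (1/26)·11 + (1/26)·17
     = 23/13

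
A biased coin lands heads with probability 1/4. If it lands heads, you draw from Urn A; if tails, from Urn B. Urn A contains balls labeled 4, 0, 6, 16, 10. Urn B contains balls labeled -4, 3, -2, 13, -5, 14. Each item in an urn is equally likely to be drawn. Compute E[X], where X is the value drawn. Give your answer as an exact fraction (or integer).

167/40

E[X | Urn A] = (4 + 0 + 6 + 16 + 10)/5 = 36/5
E[X | Urn B] = (-4 + 3 − 2 + 13 − 5 + 14)/6 = 19/6
E[X] = (1/4)·36/5 + (3/4)·19/6 = 167/40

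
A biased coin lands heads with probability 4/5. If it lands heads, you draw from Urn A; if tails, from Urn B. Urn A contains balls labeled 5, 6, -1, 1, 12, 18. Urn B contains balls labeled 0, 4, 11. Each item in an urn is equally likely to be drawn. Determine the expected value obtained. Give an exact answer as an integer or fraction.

E[X | Urn A] = (5 + 6 − 1 + 1 + 12 + 18)/6 = 41/6
E[X | Urn B] = (0 + 4 + 11)/3 = 5
E[X] = (4/5)·41/6 + (1/5)·5 = 97/15

97/15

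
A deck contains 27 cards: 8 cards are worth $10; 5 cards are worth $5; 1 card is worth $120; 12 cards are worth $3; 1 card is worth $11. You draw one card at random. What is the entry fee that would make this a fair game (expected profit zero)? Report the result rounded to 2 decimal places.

$10.07

E[payout] = (8/27)·10 + (5/27)·5 + (1/27)·120 + (12/27)·3 + (1/27)·11 = 272/27
Fair fee = E[payout] = 272/27 ≈ $10.07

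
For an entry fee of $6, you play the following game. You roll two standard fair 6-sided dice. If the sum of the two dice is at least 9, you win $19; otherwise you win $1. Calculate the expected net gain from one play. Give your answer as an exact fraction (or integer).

E[payout] = (13/18)·1 + (5/18)·19 = 6
Expected profit = 6 − 6 = 0

$0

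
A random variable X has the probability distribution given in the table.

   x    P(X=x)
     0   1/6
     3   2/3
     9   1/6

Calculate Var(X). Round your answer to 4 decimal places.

7.2500

E[X] = (1/6)·0 + (2/3)·3 + (1/6)·9 = 7/2
E[X²] = (1/6)·0 + (2/3)·9 + (1/6)·81 = 39/2
Var(X) = 39/2 − (7/2)² = 29/4 ≈ 7.2500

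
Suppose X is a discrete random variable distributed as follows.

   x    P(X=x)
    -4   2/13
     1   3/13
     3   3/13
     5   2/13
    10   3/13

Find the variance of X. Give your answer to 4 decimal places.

20.2367

E[X] = (2/13)·(-4) + (3/13)·1 + (3/13)·3 + (2/13)·5 + (3/13)·10 = 44/13
E[X²] = (2/13)·16 + (3/13)·1 + (3/13)·9 + (2/13)·25 + (3/13)·100 = 412/13
Var(X) = 412/13 − (44/13)² = 3420/169 ≈ 20.2367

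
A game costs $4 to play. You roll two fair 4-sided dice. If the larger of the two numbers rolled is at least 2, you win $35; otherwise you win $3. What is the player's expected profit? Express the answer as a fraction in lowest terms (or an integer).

E[payout] = (1/16)·3 + (15/16)·35 = 33
Expected profit = 33 − 4 = 29

$29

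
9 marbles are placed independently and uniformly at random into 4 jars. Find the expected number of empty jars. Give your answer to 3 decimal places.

Let Xⱼ=1 if jar j is empty. P(Xⱼ=1) = ((4-1)/4)^9 = 19683/262144.
By linearity, E[#empty] = 4·19683/262144 = 19683/65536.
≈ 0.300

0.300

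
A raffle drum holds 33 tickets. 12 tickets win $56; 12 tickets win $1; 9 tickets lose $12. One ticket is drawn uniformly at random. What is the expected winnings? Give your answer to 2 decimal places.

$17.45

E[payout] = (12/33)·56 + (12/33)·1 + (9/33)·(-12) = 192/11
≈ $17.45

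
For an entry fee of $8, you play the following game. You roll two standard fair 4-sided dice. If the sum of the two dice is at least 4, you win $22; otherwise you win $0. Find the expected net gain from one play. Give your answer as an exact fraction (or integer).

E[payout] = (3/16)·0 + (13/16)·22 = 143/8
Expected profit = 143/8 − 8 = 79/8

79/8 dollars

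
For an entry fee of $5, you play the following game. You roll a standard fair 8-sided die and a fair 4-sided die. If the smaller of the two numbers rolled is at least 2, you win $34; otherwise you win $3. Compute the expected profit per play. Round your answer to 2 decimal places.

E[payout] = (11/32)·3 + (21/32)·34 = 747/32
Expected profit = 747/32 − 5 = 587/32 ≈ $18.34

$18.34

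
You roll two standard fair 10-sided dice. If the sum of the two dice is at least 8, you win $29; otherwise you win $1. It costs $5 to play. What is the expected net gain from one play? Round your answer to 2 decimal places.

E[payout] = (21/100)·1 + (79/100)·29 = 578/25
Expected profit = 578/25 − 5 = 453/25 ≈ $18.12

$18.12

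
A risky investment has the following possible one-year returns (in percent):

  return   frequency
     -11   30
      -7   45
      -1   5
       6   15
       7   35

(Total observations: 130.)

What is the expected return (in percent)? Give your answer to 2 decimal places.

-2.42

Total = 130, so P(return=-11) = 30/130, etc.
E[X] = (3/13)·(-11) + (9/26)·(-7) + (1/26)·(-1) + (3/26)·6 + (7/26)·7
     = -63/26 ≈ -2.42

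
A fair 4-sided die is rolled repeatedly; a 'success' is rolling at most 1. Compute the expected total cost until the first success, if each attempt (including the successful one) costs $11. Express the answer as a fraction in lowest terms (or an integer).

$44

E[#attempts] = 1/p = 4; E[cost] = 11·4 = 44.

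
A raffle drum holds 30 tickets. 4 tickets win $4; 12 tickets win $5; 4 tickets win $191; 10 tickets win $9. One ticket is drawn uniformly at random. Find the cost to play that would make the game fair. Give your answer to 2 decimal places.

$31.00

E[payout] = (4/30)·4 + (12/30)·5 + (4/30)·191 + (10/30)·9 = 31
Fair fee = E[payout] = 31 ≈ $31.00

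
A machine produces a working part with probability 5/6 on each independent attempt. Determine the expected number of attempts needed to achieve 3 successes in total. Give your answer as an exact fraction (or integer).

18/5

By linearity (sum of 3 independent geometric waits), E[trials] = 3/p = 3/(5/6) = 18/5.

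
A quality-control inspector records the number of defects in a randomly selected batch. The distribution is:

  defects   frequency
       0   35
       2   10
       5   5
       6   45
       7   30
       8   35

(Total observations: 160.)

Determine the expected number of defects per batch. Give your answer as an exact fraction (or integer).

161/32

Total = 160, so P(defects=0) = 35/160, etc.
E[X] = (7/32)·0 + (1/16)·2 + (1/32)·5 + (9/32)·6 + (3/16)·7 + (7/32)·8
     = 161/32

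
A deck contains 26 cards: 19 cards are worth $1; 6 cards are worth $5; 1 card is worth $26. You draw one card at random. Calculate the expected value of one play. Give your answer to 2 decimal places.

E[payout] = (19/26)·1 + (6/26)·5 + (1/26)·26 = 75/26
≈ $2.88

$2.88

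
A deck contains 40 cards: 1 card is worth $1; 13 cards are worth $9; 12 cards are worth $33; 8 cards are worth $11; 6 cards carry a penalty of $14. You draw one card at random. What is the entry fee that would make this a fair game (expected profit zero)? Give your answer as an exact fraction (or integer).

259/20 dollars

E[payout] = (1/40)·1 + (13/40)·9 + (12/40)·33 + (8/40)·11 + (6/40)·(-14) = 259/20
Fair fee = E[payout] = 259/20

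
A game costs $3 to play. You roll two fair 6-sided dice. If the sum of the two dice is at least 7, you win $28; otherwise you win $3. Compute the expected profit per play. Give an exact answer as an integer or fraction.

175/12 dollars

E[payout] = (5/12)·3 + (7/12)·28 = 211/12
Expected profit = 211/12 − 3 = 175/12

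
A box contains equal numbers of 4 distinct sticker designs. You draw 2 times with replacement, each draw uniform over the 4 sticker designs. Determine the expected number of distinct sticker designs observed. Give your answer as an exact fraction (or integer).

7/4

Let Xⱼ=1 if type j appears at least once. P(Xⱼ=1) = 1 − ((4−1)/4)^2 = 7/16.
E[#distinct] = 4·7/16 = 7/4.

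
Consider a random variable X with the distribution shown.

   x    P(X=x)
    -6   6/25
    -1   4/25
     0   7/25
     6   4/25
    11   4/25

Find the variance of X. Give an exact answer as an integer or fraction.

E[X] = (6/25)·(-6) + (4/25)·(-1) + (7/25)·0 + (4/25)·6 + (4/25)·11 = 28/25
E[X²] = (6/25)·36 + (4/25)·1 + (7/25)·0 + (4/25)·36 + (4/25)·121 = 848/25
Var(X) = 848/25 − (28/25)² = 20416/625

20416/625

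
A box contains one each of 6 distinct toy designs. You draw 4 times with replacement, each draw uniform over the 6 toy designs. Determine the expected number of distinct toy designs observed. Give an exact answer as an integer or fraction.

Let Xⱼ=1 if type j appears at least once. P(Xⱼ=1) = 1 − ((6−1)/6)^4 = 671/1296.
E[#distinct] = 6·671/1296 = 671/216.

671/216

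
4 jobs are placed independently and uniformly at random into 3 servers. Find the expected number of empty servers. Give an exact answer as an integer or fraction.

16/27

Let Xⱼ=1 if server j is empty. P(Xⱼ=1) = ((3-1)/3)^4 = 16/81.
By linearity, E[#empty] = 3·16/81 = 16/27.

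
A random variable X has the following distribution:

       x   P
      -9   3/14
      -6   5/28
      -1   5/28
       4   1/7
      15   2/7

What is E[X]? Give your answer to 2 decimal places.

E[X] = (3/14)·(-9) + (5/28)·(-6) + (5/28)·(-1) + (1/7)·4 + (2/7)·15
     = 47/28 ≈ 1.68

1.68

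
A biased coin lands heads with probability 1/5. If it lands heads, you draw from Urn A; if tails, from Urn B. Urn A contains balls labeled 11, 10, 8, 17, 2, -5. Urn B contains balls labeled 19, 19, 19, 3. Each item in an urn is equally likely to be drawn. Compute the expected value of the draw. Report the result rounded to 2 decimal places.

13.43

E[X | Urn A] = (11 + 10 + 8 + 17 + 2 − 5)/6 = 43/6
E[X | Urn B] = (19 + 19 + 19 + 3)/4 = 15
E[X] = (1/5)·43/6 + (4/5)·15 = 403/30 ≈ 13.43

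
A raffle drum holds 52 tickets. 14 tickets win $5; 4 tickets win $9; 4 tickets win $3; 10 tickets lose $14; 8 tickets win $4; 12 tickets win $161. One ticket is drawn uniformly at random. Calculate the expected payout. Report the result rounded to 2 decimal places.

E[payout] = (14/52)·5 + (4/52)·9 + (4/52)·3 + (10/52)·(-14) + (8/52)·4 + (12/52)·161 = 971/26
≈ $37.35

$37.35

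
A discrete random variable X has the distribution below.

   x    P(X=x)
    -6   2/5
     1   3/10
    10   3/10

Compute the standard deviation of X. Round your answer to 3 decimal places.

6.625

E[X] = 9/10, E[X²] = 447/10
Var(X) = E[X²] − (E[X])² = 447/10 − 81/100 = 4389/100
SD(X) = √(4389/100) ≈ 6.625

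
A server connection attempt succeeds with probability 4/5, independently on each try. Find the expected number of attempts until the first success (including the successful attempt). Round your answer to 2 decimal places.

1.25

For a geometric distribution, E[trials] = 1/p = 1/(4/5) = 5/4.
≈ 1.25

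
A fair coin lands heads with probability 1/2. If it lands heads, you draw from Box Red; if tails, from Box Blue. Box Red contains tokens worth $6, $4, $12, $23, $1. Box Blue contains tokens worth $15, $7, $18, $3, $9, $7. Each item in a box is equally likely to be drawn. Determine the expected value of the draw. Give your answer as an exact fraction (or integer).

E[X | Box Red] = (6 + 4 + 12 + 23 + 1)/5 = 46/5
E[X | Box Blue] = (15 + 7 + 18 + 3 + 9 + 7)/6 = 59/6
E[X] = (1/2)·46/5 + (1/2)·59/6 = 571/60

571/60 dollars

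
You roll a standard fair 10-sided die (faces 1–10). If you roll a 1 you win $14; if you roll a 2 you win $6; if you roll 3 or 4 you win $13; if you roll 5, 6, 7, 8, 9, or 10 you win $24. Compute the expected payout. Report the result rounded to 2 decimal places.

E[payout] = (1/10)·6 + (1/5)·13 + (1/10)·14 + (3/5)·24 = 19
≈ $19.00

$19.00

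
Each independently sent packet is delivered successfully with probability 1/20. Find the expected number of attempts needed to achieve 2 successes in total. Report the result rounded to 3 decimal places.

40.000

By linearity (sum of 2 independent geometric waits), E[trials] = 2/p = 2/(1/20) = 40.
≈ 40.000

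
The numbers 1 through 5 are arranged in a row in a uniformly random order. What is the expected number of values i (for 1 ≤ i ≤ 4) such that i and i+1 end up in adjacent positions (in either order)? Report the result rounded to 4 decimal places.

1.6000

For each i ∈ {1,…,4}, let Xᵢ = 1 if i and i+1 are adjacent. P(Xᵢ=1) = 2·(5−1)!/5! = 2/5.
By linearity, E[ΣXᵢ] = (4)·(2/5) = 8/5.
≈ 1.6000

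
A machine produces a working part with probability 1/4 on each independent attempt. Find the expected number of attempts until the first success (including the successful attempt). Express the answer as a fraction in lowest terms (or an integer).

4

For a geometric distribution, E[trials] = 1/p = 1/(1/4) = 4.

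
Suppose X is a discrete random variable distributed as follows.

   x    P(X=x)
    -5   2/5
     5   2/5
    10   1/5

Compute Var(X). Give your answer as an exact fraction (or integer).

36

E[X] = (2/5)·(-5) + (2/5)·5 + (1/5)·10 = 2
E[X²] = (2/5)·25 + (2/5)·25 + (1/5)·100 = 40
Var(X) = 40 − (2)² = 36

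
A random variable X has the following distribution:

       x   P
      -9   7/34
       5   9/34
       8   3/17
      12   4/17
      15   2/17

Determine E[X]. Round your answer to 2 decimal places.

5.47

E[X] = (7/34)·(-9) + (9/34)·5 + (3/17)·8 + (4/17)·12 + (2/17)·15
     = 93/17 ≈ 5.47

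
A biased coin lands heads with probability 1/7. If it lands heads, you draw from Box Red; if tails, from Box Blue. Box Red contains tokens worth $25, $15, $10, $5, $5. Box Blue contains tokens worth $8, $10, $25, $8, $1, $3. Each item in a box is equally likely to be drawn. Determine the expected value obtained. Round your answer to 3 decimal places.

E[X | Box Red] = (25 + 15 + 10 + 5 + 5)/5 = 12
E[X | Box Blue] = (8 + 10 + 25 + 8 + 1 + 3)/6 = 55/6
E[X] = (1/7)·12 + (6/7)·55/6 = 67/7 ≈ 9.571

$9.571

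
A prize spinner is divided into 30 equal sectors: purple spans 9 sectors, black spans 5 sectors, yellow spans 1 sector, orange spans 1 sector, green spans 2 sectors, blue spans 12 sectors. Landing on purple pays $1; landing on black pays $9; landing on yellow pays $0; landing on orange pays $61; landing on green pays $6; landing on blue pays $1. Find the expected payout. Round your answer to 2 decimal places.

E[payout] = (9/30)·1 + (5/30)·9 + (1/30)·0 + (1/30)·61 + (2/30)·6 + (12/30)·1 = 139/30
≈ $4.63

$4.63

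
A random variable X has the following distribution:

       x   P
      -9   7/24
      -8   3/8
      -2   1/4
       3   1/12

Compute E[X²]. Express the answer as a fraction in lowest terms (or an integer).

E[X²] = (7/24)·81 + (3/8)·64 + (1/4)·4 + (1/12)·9
     = 395/8

395/8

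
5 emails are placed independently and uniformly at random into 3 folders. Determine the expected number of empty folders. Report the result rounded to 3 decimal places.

Let Xⱼ=1 if folder j is empty. P(Xⱼ=1) = ((3-1)/3)^5 = 32/243.
By linearity, E[#empty] = 3·32/243 = 32/81.
≈ 0.395

0.395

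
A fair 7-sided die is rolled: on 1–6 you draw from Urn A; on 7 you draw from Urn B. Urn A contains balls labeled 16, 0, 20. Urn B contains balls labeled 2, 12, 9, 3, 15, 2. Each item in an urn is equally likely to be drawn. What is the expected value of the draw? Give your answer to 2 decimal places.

E[X | Urn A] = (16 + 0 + 20)/3 = 12
E[X | Urn B] = (2 + 12 + 9 + 3 + 15 + 2)/6 = 43/6
E[X] = (6/7)·12 + (1/7)·43/6 = 475/42 ≈ 11.31

11.31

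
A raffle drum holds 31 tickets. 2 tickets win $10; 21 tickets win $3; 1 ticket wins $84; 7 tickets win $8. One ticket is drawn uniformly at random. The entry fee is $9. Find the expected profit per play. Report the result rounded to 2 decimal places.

-$1.81

E[payout] = (2/31)·10 + (21/31)·3 + (1/31)·84 + (7/31)·8 = 223/31
Expected profit = 223/31 − 9 = -56/31 ≈ -$1.81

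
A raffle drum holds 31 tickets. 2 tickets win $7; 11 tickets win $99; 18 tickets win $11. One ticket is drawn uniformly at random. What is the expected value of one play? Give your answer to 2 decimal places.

$41.97

E[payout] = (2/31)·7 + (11/31)·99 + (18/31)·11 = 1301/31
≈ $41.97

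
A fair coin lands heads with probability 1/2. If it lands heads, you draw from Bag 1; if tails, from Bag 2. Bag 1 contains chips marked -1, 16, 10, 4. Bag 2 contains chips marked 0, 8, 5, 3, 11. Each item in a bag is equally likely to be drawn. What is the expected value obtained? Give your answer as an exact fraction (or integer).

253/40

E[X | Bag 1] = (-1 + 16 + 10 + 4)/4 = 29/4
E[X | Bag 2] = (0 + 8 + 5 + 3 + 11)/5 = 27/5
E[X] = (1/2)·29/4 + (1/2)·27/5 = 253/40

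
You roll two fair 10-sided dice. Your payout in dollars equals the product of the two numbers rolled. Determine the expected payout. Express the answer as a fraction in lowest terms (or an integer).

121/4 dollars

Distribution of the product of the two numbers rolled: 1 w.p. 1/100, 2 w.p. 1/50, 3 w.p. 1/50, 4 w.p. 3/100, 5 w.p. 1/50, 6 w.p. 1/25, …
E[payout] = (1/100)·1 + (1/50)·2 + (1/50)·3 + (3/100)·4 + (1/50)·5 + (1/25)·6 + (1/50)·7 + (1/25)·8 + (3/100)·9 + (1/25)·10 + (1/25)·12 + (1/50)·14 + (1/50)·15 + (3/100)·16 + (1/25)·18 + (1/25)·20 + (1/50)·21 + (1/25)·24 + (1/100)·25 + (1/50)·27 + (1/50)·28 + (1/25)·30 + (1/50)·32 + (1/50)·35 + (3/100)·36 + (1/25)·40 + (1/50)·42 + (1/50)·45 + (1/50)·48 + (1/100)·49 + (1/50)·50 + (1/50)·54 + (1/50)·56 + (1/50)·60 + (1/50)·63 + (1/100)·64 + (1/50)·70 + (1/50)·72 + (1/50)·80 + (1/100)·81 + (1/50)·90 + (1/100)·100 = 121/4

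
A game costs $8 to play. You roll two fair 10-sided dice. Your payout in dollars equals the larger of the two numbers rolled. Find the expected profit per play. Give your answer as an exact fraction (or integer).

-17/20 dollars

Distribution of the larger of the two numbers rolled: 1 w.p. 1/100, 2 w.p. 3/100, 3 w.p. 1/20, 4 w.p. 7/100, 5 w.p. 9/100, 6 w.p. 11/100, …
E[payout] = (1/100)·1 + (3/100)·2 + (1/20)·3 + (7/100)·4 + (9/100)·5 + (11/100)·6 + (13/100)·7 + (3/20)·8 + (17/100)·9 + (19/100)·10 = 143/20
Expected profit = 143/20 − 8 = -17/20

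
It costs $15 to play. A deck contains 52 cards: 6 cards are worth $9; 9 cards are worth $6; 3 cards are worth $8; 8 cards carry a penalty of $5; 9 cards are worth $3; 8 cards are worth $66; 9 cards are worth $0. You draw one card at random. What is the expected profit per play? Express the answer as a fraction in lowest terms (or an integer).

E[payout] = (6/52)·9 + (9/52)·6 + (3/52)·8 + (8/52)·(-5) + (9/52)·3 + (8/52)·66 + (9/52)·0 = 647/52
Expected profit = 647/52 − 15 = -133/52

-133/52 dollars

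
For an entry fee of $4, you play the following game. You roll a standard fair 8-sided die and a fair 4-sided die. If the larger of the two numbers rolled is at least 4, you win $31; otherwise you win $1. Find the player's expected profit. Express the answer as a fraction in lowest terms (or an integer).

E[payout] = (9/32)·1 + (23/32)·31 = 361/16
Expected profit = 361/16 − 4 = 297/16

297/16 dollars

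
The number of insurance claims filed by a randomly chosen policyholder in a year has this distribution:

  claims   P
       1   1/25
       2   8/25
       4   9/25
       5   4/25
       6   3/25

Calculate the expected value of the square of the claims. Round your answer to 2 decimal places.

E[X²] = (1/25)·1 + (8/25)·4 + (9/25)·16 + (4/25)·25 + (3/25)·36
     = 77/5 ≈ 15.40

15.40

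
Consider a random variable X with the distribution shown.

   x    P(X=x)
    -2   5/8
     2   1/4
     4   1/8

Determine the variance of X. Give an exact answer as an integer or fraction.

87/16

E[X] = (5/8)·(-2) + (1/4)·2 + (1/8)·4 = -1/4
E[X²] = (5/8)·4 + (1/4)·4 + (1/8)·16 = 11/2
Var(X) = 11/2 − (-1/4)² = 87/16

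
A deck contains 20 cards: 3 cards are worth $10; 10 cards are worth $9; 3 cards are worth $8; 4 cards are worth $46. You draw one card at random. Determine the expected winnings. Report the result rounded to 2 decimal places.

E[payout] = (3/20)·10 + (10/20)·9 + (3/20)·8 + (4/20)·46 = 82/5
≈ $16.40

$16.40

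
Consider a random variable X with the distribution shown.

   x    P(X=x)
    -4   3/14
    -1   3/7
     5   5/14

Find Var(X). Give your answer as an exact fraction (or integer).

351/28

E[X] = (3/14)·(-4) + (3/7)·(-1) + (5/14)·5 = 1/2
E[X²] = (3/14)·16 + (3/7)·1 + (5/14)·25 = 179/14
Var(X) = 179/14 − (1/2)² = 351/28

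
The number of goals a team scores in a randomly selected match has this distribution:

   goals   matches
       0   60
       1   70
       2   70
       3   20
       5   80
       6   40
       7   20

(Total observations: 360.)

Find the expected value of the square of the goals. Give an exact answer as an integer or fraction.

55/4

Total = 360, so P(goals=0) = 60/360, etc.
E[X²] = (1/6)·0 + (7/36)·1 + (7/36)·4 + (1/18)·9 + (2/9)·25 + (1/9)·36 + (1/18)·49
     = 55/4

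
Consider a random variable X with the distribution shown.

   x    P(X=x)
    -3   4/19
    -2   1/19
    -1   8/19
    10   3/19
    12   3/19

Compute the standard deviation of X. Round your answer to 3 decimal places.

5.974

E[X] = 44/19, E[X²] = 780/19
Var(X) = E[X²] − (E[X])² = 780/19 − 1936/361 = 12884/361
SD(X) = √(12884/361) ≈ 5.974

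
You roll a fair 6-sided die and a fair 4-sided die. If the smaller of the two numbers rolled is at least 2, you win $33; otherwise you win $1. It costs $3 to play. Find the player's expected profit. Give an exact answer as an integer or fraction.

E[payout] = (3/8)·1 + (5/8)·33 = 21
Expected profit = 21 − 3 = 18

$18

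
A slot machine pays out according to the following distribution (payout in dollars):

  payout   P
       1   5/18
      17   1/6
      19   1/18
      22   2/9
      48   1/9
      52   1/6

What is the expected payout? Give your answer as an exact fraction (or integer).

E[X] = (5/18)·1 + (1/6)·17 + (1/18)·19 + (2/9)·22 + (1/9)·48 + (1/6)·52
     = 415/18

415/18 dollars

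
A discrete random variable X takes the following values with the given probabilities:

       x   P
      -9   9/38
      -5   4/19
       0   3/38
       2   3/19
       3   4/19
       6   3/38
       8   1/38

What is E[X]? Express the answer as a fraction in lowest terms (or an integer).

-59/38

E[X] = (9/38)·(-9) + (4/19)·(-5) + (3/38)·0 + (3/19)·2 + (4/19)·3 + (3/38)·6 + (1/38)·8
     = -59/38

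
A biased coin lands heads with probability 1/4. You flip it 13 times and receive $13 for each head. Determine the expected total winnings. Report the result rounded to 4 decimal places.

$42.2500

E[#heads] = 13·1/4 = 13/4 (linearity over flips).
E[winnings] = 13·13/4 = 169/4.
≈ 42.2500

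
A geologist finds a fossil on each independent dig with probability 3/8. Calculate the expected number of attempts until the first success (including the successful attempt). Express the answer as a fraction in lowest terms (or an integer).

8/3

For a geometric distribution, E[trials] = 1/p = 1/(3/8) = 8/3.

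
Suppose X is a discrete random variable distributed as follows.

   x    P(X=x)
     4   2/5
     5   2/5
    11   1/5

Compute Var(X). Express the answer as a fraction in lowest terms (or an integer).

E[X] = (2/5)·4 + (2/5)·5 + (1/5)·11 = 29/5
E[X²] = (2/5)·16 + (2/5)·25 + (1/5)·121 = 203/5
Var(X) = 203/5 − (29/5)² = 174/25

174/25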